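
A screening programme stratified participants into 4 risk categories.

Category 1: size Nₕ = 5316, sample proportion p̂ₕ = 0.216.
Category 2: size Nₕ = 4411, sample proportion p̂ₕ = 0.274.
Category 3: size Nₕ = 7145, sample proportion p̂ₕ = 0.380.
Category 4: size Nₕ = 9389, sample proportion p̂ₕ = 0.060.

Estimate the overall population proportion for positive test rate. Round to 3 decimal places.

N = 5316 + 4411 + 7145 + 9389 = 26261.
Overall proportion = Σ (Nₕ/N)·p̂ₕ.
Σ Nₕp̂ₕ = 1148.256 + 1208.614 + 2715.1 + 563.34 = 5635.31.
5635.31 / 26261 = 0.21459... → 0.215.

0.215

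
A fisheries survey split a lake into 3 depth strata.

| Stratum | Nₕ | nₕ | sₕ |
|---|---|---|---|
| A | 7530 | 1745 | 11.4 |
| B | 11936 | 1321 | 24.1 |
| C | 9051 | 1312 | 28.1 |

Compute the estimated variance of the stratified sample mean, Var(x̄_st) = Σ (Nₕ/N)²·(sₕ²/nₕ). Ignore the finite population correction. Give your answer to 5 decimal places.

N = 28517; Wₕ = Nₕ/N.
stratum A: (7530/28517)²·11.4²/1745 = 0.00519274
stratum B: (11936/28517)²·24.1²/1321 = 0.07702669
stratum C: (9051/28517)²·28.1²/1312 = 0.06062675
Sum = 0.14284617 → 0.14285.

0.14285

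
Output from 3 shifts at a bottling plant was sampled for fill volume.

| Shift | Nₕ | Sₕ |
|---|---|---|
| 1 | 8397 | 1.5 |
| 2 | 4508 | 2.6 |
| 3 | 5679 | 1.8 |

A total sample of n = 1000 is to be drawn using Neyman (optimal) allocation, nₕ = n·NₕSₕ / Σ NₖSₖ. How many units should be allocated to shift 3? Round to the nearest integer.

296

1: NₕSₕ = 8397·1.5 = 12595.5
2: NₕSₕ = 4508·2.6 = 11720.8
3: NₕSₕ = 5679·1.8 = 10222.2
Σ NₕSₕ = 34538.5.
n_3 = 1000·10222.2/34538.5 = 295.965... → 296.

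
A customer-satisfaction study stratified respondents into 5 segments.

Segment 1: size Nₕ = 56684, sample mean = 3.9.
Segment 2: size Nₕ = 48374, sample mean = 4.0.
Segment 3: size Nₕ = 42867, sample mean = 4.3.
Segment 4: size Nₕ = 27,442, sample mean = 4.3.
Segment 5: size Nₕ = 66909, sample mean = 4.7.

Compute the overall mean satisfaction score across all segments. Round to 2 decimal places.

4.26

N = 242276; weights Wₕ = Nₕ/N = (0.2340, 0.1997, 0.1769, 0.1133, 0.2762).
x̄_st = Σ Wₕ·x̄ₕ = 0.2340·3.9 + 0.1997·4.0 + 0.1769·4.3 + 0.1133·4.3 + 0.2762·4.7 ≈ 4.2570...
→ 4.26.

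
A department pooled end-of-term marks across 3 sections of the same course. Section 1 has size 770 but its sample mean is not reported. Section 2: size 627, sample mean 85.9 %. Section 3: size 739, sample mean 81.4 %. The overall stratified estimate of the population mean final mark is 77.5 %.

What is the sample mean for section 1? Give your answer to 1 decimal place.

Σ Nₕx̄ₕ = N·μ, so 770·x̄_1 = 2136·77.5 − (627·85.9 + 739·81.4).
= 165540 − 114013.9 = 51526.1.
x̄_1 = 51526.1 / 770 = 66.917... → 66.9.

66.9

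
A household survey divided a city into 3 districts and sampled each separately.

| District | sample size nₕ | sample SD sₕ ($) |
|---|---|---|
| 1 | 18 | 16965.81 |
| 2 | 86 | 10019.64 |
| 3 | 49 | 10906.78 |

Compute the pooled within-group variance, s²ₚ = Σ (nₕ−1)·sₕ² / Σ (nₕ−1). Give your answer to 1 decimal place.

1: (18−1)·16965.81² = 17·287838708.9561 = 4893258052.2537
2: (86−1)·10019.64² = 85·100393185.7296 = 8533420787.016
3: (49−1)·10906.78² = 48·118957849.9684 = 5709976798.4832
Numerator = 19136655637.7529; denominator = Σ(nₕ−1) = 150.
s²ₚ = 19136655637.7529/150 = 127577704.252... → 127577704.3.

127577704.3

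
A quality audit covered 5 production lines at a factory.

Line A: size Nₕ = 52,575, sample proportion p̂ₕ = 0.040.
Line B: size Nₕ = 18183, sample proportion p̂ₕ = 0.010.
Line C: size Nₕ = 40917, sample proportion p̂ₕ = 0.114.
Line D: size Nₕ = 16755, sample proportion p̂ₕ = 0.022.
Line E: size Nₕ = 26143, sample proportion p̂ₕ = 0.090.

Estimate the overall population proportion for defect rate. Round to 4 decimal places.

Wₕ = Nₕ/N with N = 154573: 0.3401, 0.1176, 0.2647, 0.1084, 0.1691.
p̂_st = 0.3401·0.040 + 0.1176·0.010 + 0.2647·0.114 + 0.1084·0.022 + 0.1691·0.090 ≈ 0.062565... → 0.0626.

0.0626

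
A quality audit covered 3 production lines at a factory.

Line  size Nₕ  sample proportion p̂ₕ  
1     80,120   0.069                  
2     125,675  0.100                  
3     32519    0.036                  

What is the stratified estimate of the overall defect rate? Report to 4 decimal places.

N = 80120 + 125675 + 32519 = 238314.
Overall proportion = Σ (Nₕ/N)·p̂ₕ.
Σ Nₕp̂ₕ = 5528.28 + 12567.5 + 1170.684 = 19266.464.
19266.464 / 238314 = 0.080845... → 0.0808.

0.0808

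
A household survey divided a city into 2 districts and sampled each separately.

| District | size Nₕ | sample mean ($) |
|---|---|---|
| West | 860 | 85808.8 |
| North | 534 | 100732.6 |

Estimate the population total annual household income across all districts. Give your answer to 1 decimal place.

Estimate total by summing Nₕ·x̄ₕ over strata.
860·85808.8 + 534·100732.6 = 73795568 + 53791208.4 = 127586776.4.

127586776.4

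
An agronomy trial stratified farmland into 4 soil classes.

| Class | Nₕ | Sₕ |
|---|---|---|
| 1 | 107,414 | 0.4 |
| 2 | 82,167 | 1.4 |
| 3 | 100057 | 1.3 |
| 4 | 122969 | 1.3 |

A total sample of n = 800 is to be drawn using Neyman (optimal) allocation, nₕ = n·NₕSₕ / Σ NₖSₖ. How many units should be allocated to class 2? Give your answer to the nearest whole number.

205

1: NₕSₕ = 107414·0.4 = 42965.6
2: NₕSₕ = 82167·1.4 = 115033.8
3: NₕSₕ = 100057·1.3 = 130074.1
4: NₕSₕ = 122969·1.3 = 159859.7
Σ NₕSₕ = 447933.2.
n_2 = 800·115033.8/447933.2 = 205.448... → 205.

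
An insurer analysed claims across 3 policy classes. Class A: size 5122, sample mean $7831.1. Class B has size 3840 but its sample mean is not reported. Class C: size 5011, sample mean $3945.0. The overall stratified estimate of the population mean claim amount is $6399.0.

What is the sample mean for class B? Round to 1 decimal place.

7691.1

N = 5122 + 3840 + 5011 = 13973.
Overall total = μ·N = 6399.0·13973 = 89413227.
Subtract the known strata: 5122·7831.1 + 5011·3945.0 = 59879289.2.
Remaining total for class B: 89413227 − 59879289.2 = 29533937.8.
Divide by its size: 29533937.8 / 3840 = 7691.130... → 7691.1.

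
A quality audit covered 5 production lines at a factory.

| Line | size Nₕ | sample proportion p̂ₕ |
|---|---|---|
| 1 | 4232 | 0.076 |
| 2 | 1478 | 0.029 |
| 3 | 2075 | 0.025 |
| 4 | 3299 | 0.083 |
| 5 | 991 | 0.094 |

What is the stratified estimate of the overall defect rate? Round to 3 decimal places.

N = 4232 + 1478 + 2075 + 3299 + 991 = 12075.
Overall proportion = Σ (Nₕ/N)·p̂ₕ.
Σ Nₕp̂ₕ = 321.632 + 42.862 + 51.875 + 273.817 + 93.154 = 783.34.
783.34 / 12075 = 0.06487... → 0.065.

0.065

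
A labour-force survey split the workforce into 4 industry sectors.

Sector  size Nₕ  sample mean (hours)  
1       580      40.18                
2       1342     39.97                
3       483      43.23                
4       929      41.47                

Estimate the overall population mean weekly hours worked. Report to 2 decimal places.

40.90

N = 580 + 1342 + 483 + 929 = 3334.
Weight each subgroup mean by Nₕ/N and sum.
Σ Nₕx̄ₕ = 580·40.18 + 1342·39.97 + 483·43.23 + 929·41.47 = 23304.4 + 53639.74 + 20880.09 + 38525.63 = 136349.86.
Divide by N: 136349.86 / 3334 = 40.8968... → 40.90.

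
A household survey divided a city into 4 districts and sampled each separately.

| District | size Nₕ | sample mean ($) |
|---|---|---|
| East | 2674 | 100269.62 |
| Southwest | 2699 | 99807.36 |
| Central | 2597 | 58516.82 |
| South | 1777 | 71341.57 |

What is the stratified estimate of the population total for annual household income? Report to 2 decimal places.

East: 2674·100269.62 = 268120963.88
Southwest: 2699·99807.36 = 269380064.64
Central: 2597·58516.82 = 151968181.54
South: 1777·71341.57 = 126773969.89
τ̂ = Σ Nₕx̄ₕ = 816243179.95.

816243179.95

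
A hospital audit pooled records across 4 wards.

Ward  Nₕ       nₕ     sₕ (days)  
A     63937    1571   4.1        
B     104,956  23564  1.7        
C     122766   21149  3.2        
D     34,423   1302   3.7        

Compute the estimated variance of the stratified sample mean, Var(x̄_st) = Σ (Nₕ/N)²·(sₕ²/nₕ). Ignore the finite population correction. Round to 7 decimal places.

0.0006099

N = 326082; Wₕ = Nₕ/N.
ward A: (63937/326082)²·4.1²/1571 = 0.0004113793
ward B: (104956/326082)²·1.7²/23564 = 0.0000127060
ward C: (122766/326082)²·3.2²/21149 = 0.0000686298
ward D: (34423/326082)²·3.7²/1302 = 0.0001171753
Sum = 0.0006098904 → 0.0006099.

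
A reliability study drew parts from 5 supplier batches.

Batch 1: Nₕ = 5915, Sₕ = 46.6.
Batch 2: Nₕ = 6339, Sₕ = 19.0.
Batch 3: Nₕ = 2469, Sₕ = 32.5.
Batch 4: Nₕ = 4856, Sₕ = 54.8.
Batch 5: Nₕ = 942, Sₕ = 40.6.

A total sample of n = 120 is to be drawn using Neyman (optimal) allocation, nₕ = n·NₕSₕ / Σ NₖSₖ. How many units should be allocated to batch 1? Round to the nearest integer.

Σ NₕSₕ = 5915·46.6 + 6339·19.0 + 2469·32.5 + 4856·54.8 + 942·40.6 = 780676.5.
Share for 1: 275639/780676.5 = 0.35308.
n_1 = 120 × 0.35308 = 42.369... → 42.

42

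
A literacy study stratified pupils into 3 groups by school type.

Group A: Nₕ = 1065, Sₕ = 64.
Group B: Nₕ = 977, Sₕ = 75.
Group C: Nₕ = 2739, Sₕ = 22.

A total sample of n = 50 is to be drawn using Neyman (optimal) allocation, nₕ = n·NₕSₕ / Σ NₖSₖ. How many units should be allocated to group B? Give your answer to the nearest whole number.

Σ NₕSₕ = 1065·64 + 977·75 + 2739·22 = 201693.
Share for B: 73275/201693 = 0.36330.
n_B = 50 × 0.36330 = 18.165... → 18.

18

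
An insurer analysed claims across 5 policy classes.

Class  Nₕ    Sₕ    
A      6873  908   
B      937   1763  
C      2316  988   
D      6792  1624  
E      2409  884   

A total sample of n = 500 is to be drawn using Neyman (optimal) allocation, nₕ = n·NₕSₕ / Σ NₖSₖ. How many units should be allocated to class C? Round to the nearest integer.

Σ NₕSₕ = 6873·908 + 937·1763 + 2316·988 + 6792·1624 + 2409·884 = 23340587.
Share for C: 2288208/23340587 = 0.09804.
n_C = 500 × 0.09804 = 49.018... → 49.

49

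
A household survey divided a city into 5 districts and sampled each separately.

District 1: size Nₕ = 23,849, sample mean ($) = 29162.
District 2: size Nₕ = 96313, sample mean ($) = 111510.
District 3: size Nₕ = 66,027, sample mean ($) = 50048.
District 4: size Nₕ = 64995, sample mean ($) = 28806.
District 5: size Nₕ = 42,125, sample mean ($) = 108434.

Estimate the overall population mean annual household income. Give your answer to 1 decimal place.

72210.2

N = 23849 + 96313 + 66027 + 64995 + 42125 = 293309.
Weight each subgroup mean by Nₕ/N and sum.
Σ Nₕx̄ₕ = 23849·29162 + 96313·111510 + 66027·50048 + 64995·28806 + 42125·108434 = 695484538 + 10739862630 + 3304519296 + 1872245970 + 4567782250 = 21179894684.
Divide by N: 21179894684 / 293309 = 72210.177... → 72210.2.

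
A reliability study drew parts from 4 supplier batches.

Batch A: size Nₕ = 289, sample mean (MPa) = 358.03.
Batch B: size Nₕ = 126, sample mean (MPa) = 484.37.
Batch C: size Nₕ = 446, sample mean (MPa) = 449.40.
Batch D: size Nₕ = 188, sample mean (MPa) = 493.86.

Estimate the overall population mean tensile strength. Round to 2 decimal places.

x̄_st = (Σ Nₕx̄ₕ) / (Σ Nₕ) = (289·358.03 + 126·484.37 + 446·449.40 + 188·493.86) / 1049
= 457779.37 / 1049 = 436.3960... → 436.40.

436.40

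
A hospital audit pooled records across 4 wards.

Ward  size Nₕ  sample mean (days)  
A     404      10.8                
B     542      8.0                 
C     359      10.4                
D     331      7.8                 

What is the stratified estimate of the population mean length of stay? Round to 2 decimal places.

N = 404 + 542 + 359 + 331 = 1636.
The stratified mean weights each stratum mean by its population share Nₕ/N.
Σ Nₕx̄ₕ = 404·10.8 + 542·8.0 + 359·10.4 + 331·7.8 = 4363.2 + 4336 + 3733.6 + 2581.8 = 15014.6.
Divide by N: 15014.6 / 1636 = 9.1776... → 9.18.

9.18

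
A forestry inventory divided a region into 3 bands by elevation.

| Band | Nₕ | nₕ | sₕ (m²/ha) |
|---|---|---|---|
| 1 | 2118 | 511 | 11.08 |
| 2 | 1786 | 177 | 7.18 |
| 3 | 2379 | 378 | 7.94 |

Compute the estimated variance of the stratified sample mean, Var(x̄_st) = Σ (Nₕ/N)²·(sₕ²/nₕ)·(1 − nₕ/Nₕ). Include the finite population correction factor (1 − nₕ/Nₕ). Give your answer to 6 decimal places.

N = 6283; Wₕ = Nₕ/N.
band 1: (2118/6283)²·11.08²/511·(1 − 511/2118) = 0.020714113
band 2: (1786/6283)²·7.18²/177·(1 − 177/1786) = 0.021202106
band 3: (2379/6283)²·7.94²/378·(1 − 378/2379) = 0.020112063
Sum = 0.062028281 → 0.062028.

0.062028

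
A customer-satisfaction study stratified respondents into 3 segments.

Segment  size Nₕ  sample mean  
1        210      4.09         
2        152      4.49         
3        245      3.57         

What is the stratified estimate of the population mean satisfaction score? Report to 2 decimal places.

N = 210 + 152 + 245 = 607.
Overall mean = Σ (Nₕ/N)·x̄ₕ — weight by population share, not a simple average.
Σ Nₕx̄ₕ = 210·4.09 + 152·4.49 + 245·3.57 = 858.9 + 682.48 + 874.65 = 2416.03.
Divide by N: 2416.03 / 607 = 3.9803... → 3.98.

3.98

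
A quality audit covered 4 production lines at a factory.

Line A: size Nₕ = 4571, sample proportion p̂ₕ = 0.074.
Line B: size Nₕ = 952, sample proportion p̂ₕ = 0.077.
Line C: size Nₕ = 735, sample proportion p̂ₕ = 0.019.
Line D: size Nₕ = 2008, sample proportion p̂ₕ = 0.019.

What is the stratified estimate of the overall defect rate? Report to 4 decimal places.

N = 4571 + 952 + 735 + 2008 = 8266.
Overall proportion = Σ (Nₕ/N)·p̂ₕ.
Σ Nₕp̂ₕ = 338.254 + 73.304 + 13.965 + 38.152 = 463.675.
463.675 / 8266 = 0.056094... → 0.0561.

0.0561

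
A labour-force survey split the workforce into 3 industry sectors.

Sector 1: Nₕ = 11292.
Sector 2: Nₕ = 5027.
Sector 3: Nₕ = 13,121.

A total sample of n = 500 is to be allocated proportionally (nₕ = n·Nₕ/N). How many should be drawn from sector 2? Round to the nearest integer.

85

Share of sector 2 = 5027/29440 = 0.17075.
Allocate 500 × 0.17075 = 85.377... → 85.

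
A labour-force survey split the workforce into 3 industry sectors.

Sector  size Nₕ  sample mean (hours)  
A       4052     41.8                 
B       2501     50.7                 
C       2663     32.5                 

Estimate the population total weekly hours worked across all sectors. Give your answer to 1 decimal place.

Population total = Σ Nₕ·x̄ₕ (each stratum's size times its mean).
4052·41.8 + 2501·50.7 + 2663·32.5 = 169373.6 + 126800.7 + 86547.5 = 382721.8.

382721.8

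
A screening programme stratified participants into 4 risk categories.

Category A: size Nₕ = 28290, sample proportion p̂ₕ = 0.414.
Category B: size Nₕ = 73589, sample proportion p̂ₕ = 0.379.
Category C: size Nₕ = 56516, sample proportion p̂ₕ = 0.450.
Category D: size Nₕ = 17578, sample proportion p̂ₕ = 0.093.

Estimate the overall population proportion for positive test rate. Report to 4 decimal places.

Wₕ = Nₕ/N with N = 175973: 0.1608, 0.4182, 0.3212, 0.0999.
p̂_st = 0.1608·0.414 + 0.4182·0.379 + 0.3212·0.450 + 0.0999·0.093 ≈ 0.378861... → 0.3789.

0.3789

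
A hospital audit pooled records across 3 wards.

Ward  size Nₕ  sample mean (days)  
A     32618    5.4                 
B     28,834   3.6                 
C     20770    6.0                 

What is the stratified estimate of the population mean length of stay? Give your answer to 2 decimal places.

4.92

N = 82222; weights Wₕ = Nₕ/N = (0.3967, 0.3507, 0.2526).
x̄_st = Σ Wₕ·x̄ₕ = 0.3967·5.4 + 0.3507·3.6 + 0.2526·6.0 ≈ 4.9203...
→ 4.92.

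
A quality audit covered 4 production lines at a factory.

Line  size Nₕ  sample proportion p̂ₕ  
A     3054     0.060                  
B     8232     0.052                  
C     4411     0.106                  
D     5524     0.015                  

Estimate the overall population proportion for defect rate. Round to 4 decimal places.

Wₕ = Nₕ/N with N = 21221: 0.1439, 0.3879, 0.2079, 0.2603.
p̂_st = 0.1439·0.060 + 0.3879·0.052 + 0.2079·0.106 + 0.2603·0.015 ≈ 0.054744... → 0.0547.

0.0547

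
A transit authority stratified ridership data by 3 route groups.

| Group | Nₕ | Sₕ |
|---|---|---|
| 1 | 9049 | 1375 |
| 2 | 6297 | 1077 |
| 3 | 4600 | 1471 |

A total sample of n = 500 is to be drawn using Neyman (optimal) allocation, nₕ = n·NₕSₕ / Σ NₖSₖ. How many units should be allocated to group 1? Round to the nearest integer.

239

1: NₕSₕ = 9049·1375 = 12442375
2: NₕSₕ = 6297·1077 = 6781869
3: NₕSₕ = 4600·1471 = 6766600
Σ NₕSₕ = 25990844.
n_1 = 500·12442375/25990844 = 239.361... → 239.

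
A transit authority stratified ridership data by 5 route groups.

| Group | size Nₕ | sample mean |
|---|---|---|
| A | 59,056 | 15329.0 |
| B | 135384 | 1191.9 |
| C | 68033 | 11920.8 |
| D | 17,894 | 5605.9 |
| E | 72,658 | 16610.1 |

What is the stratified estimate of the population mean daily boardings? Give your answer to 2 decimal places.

9021.49

N = 59056 + 135384 + 68033 + 17894 + 72658 = 353025.
The stratified mean weights each stratum mean by its population share Nₕ/N.
Σ Nₕx̄ₕ = 59056·15329.0 + 135384·1191.9 + 68033·11920.8 + 17894·5605.9 + 72658·16610.1 = 905269424 + 161364189.6 + 811007786.4 + 100311974.6 + 1206856645.8 = 3184810020.4.
Divide by N: 3184810020.4 / 353025 = 9021.4858... → 9021.49.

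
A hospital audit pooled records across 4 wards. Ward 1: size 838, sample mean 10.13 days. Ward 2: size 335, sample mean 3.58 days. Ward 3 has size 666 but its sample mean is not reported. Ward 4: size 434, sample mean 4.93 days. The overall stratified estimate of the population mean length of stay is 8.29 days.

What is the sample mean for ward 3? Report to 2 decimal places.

N = 838 + 335 + 666 + 434 = 2273.
Overall total = μ·N = 8.29·2273 = 18843.17.
Subtract the known strata: 838·10.13 + 335·3.58 + 434·4.93 = 11827.86.
Remaining total for ward 3: 18843.17 − 11827.86 = 7015.31.
Divide by its size: 7015.31 / 666 = 10.5335... → 10.53.

10.53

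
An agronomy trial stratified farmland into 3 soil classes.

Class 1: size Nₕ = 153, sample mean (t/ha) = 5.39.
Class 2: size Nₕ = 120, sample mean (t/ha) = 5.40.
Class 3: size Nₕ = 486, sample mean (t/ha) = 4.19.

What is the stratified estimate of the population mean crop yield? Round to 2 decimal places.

4.62

N = 153 + 120 + 486 = 759.
Weight each subgroup mean by Nₕ/N and sum.
Σ Nₕx̄ₕ = 153·5.39 + 120·5.40 + 486·4.19 = 824.67 + 648 + 2036.34 = 3509.01.
Divide by N: 3509.01 / 759 = 4.6232... → 4.62.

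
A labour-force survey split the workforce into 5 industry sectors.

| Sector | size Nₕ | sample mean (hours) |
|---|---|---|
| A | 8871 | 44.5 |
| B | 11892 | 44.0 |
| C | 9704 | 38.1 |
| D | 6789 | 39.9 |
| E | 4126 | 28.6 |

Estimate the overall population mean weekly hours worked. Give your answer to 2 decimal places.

N = 41382; weights Wₕ = Nₕ/N = (0.2144, 0.2874, 0.2345, 0.1641, 0.0997).
x̄_st = Σ Wₕ·x̄ₕ = 0.2144·44.5 + 0.2874·44.0 + 0.2345·38.1 + 0.1641·39.9 + 0.0997·28.6 ≈ 40.5156...
→ 40.52.

40.52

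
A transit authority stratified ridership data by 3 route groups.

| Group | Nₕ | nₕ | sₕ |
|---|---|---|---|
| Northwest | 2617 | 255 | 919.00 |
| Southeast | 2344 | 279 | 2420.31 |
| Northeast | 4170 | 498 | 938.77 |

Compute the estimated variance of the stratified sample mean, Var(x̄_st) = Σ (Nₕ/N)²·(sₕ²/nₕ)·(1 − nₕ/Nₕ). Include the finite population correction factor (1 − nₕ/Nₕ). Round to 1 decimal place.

N = 9131; Wₕ = Nₕ/N.
group Northwest: (2617/9131)²·919.00²/255·(1 − 255/2617) = 245.5488
group Southeast: (2344/9131)²·2420.31²/279·(1 − 279/2344) = 1218.9300
group Northeast: (4170/9131)²·938.77²/498·(1 − 498/4170) = 325.0058
Sum = 1789.4846 → 1789.5.

1789.5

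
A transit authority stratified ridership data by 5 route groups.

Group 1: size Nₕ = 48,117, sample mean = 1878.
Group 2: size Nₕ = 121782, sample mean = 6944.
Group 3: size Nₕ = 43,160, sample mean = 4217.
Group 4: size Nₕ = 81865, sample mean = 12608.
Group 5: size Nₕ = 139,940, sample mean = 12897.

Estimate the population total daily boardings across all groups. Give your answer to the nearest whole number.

1: 48117·1878 = 90363726
2: 121782·6944 = 845654208
3: 43160·4217 = 182005720
4: 81865·12608 = 1032153920
5: 139940·12897 = 1804806180
τ̂ = Σ Nₕx̄ₕ = 3954983754.

3954983754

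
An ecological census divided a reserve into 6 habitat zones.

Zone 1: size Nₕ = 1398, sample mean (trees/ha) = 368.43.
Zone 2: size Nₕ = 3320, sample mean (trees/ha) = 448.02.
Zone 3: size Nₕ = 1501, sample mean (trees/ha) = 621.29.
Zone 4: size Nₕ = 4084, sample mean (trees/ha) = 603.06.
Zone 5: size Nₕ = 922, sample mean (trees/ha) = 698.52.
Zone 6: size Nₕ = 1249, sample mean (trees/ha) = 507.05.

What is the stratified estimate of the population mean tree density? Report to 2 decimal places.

535.14

N = 12474; weights Wₕ = Nₕ/N = (0.1121, 0.2662, 0.1203, 0.3274, 0.0739, 0.1001).
x̄_st = Σ Wₕ·x̄ₕ = 0.1121·368.43 + 0.2662·448.02 + 0.1203·621.29 + 0.3274·603.06 + 0.0739·698.52 + 0.1001·507.05 ≈ 535.1359...
→ 535.14.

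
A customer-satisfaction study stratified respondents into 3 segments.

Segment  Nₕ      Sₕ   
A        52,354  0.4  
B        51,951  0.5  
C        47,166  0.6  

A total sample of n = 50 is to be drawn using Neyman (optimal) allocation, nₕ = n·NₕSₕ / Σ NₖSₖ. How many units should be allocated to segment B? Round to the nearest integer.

17

Σ NₕSₕ = 52354·0.4 + 51951·0.5 + 47166·0.6 = 75216.7.
Share for B: 25975.5/75216.7 = 0.34534.
n_B = 50 × 0.34534 = 17.267... → 17.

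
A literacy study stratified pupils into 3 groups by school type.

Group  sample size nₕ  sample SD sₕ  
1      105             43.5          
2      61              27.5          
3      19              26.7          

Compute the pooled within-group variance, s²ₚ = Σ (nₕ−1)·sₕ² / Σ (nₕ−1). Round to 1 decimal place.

1401.1

Degrees of freedom: 104 + 60 + 18 = 182.
Σ(nₕ−1)sₕ² = 104·1892.25 + 60·756.25 + 18·712.89 = 255001.02.
s²ₚ = 255001.02 / 182 = 1401.105... → 1401.1.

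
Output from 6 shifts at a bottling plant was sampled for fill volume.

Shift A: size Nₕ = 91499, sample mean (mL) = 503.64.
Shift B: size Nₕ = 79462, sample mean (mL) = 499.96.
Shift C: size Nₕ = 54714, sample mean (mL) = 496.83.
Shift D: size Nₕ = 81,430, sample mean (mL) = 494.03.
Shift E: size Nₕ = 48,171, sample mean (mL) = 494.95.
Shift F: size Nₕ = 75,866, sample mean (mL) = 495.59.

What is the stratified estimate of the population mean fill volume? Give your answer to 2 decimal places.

N = 431142; weights Wₕ = Nₕ/N = (0.2122, 0.1843, 0.1269, 0.1889, 0.1117, 0.1760).
x̄_st = Σ Wₕ·x̄ₕ = 0.2122·503.64 + 0.1843·499.96 + 0.1269·496.83 + 0.1889·494.03 + 0.1117·494.95 + 0.1760·495.59 ≈ 497.8950...
→ 497.90.

497.90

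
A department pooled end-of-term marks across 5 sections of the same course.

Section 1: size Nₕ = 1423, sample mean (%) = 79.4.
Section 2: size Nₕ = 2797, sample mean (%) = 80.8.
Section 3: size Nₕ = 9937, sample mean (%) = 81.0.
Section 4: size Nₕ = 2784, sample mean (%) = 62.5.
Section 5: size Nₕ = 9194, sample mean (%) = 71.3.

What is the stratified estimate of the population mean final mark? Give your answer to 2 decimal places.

75.51

N = 26135; weights Wₕ = Nₕ/N = (0.0544, 0.1070, 0.3802, 0.1065, 0.3518).
x̄_st = Σ Wₕ·x̄ₕ = 0.0544·79.4 + 0.1070·80.8 + 0.3802·81.0 + 0.1065·62.5 + 0.3518·71.3 ≈ 75.5084...
→ 75.51.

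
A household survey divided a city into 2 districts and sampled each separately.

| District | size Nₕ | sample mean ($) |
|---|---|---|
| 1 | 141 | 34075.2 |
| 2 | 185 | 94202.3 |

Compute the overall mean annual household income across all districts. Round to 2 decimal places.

N = 326; weights Wₕ = Nₕ/N = (0.4325, 0.5675).
x̄_st = Σ Wₕ·x̄ₕ = 0.4325·34075.2 + 0.5675·94202.3 ≈ 68196.4071...
→ 68196.41.

68196.41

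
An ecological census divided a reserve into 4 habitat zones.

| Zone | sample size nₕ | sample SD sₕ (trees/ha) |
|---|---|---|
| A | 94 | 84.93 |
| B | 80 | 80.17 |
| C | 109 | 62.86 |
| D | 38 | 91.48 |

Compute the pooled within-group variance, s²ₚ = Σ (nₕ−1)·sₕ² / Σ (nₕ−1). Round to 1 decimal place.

6040.9

Degrees of freedom: 93 + 79 + 108 + 37 = 317.
Σ(nₕ−1)sₕ² = 93·7213.1049 + 79·6427.2289 + 108·3951.3796 + 37·8368.5904 = 1914956.6804.
s²ₚ = 1914956.6804 / 317 = 6040.873... → 6040.9.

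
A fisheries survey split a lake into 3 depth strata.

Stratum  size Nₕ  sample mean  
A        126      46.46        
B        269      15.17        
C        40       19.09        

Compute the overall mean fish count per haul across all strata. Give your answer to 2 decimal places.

24.59

N = 126 + 269 + 40 = 435.
Overall mean = Σ (Nₕ/N)·x̄ₕ — weight by population share, not a simple average.
Σ Nₕx̄ₕ = 126·46.46 + 269·15.17 + 40·19.09 = 5853.96 + 4080.73 + 763.6 = 10698.29.
Divide by N: 10698.29 / 435 = 24.5938... → 24.59.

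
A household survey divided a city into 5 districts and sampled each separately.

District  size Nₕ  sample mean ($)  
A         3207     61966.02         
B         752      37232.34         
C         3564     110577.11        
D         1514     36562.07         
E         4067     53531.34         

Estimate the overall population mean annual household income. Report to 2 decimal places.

68214.86

N = 3207 + 752 + 3564 + 1514 + 4067 = 13104.
Weight each subgroup mean by Nₕ/N and sum.
Σ Nₕx̄ₕ = 3207·61966.02 + 752·37232.34 + 3564·110577.11 + 1514·36562.07 + 4067·53531.34 = 198725026.14 + 27998719.68 + 394096820.04 + 55354973.98 + 217711959.78 = 893887499.62.
Divide by N: 893887499.62 / 13104 = 68214.8580... → 68214.86.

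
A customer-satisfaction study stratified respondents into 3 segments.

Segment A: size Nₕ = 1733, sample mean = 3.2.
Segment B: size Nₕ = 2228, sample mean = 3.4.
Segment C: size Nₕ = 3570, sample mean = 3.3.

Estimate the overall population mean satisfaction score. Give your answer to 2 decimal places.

x̄_st = (Σ Nₕx̄ₕ) / (Σ Nₕ) = (1733·3.2 + 2228·3.4 + 3570·3.3) / 7531
= 24901.8 / 7531 = 3.3066... → 3.31.

3.31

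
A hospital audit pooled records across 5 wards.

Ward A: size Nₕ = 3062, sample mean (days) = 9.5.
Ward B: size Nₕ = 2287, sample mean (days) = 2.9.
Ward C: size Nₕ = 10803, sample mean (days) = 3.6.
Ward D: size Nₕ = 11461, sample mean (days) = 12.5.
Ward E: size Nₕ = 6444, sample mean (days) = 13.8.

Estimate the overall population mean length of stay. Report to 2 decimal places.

9.01

x̄_st = (Σ Nₕx̄ₕ) / (Σ Nₕ) = (3062·9.5 + 2287·2.9 + 10803·3.6 + 11461·12.5 + 6444·13.8) / 34057
= 306801.8 / 34057 = 9.0085... → 9.01.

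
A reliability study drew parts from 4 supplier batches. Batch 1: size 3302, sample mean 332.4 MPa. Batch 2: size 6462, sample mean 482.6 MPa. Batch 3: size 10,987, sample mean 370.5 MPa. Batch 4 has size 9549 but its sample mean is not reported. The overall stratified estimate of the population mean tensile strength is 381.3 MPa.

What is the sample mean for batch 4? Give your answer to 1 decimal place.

342.1

Σ Nₕx̄ₕ = N·μ, so 9549·x̄_4 = 30300·381.3 − (3302·332.4 + 6462·482.6 + 10987·370.5).
= 11553390 − 8286829.5 = 3266560.5.
x̄_4 = 3266560.5 / 9549 = 342.084... → 342.1.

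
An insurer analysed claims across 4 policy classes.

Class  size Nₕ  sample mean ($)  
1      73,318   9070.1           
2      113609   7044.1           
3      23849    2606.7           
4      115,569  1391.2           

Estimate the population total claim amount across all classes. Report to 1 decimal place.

1688221529.8

Estimate total by summing Nₕ·x̄ₕ over strata.
73318·9070.1 + 113609·7044.1 + 23849·2606.7 + 115569·1391.2 = 665001591.8 + 800273156.9 + 62167188.3 + 160779592.8 = 1688221529.8.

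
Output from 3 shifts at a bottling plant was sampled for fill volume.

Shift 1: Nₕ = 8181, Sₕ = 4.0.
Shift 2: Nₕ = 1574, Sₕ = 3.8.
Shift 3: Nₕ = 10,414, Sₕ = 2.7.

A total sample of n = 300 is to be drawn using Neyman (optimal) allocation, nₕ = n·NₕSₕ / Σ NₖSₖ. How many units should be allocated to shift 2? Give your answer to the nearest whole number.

Σ NₕSₕ = 8181·4.0 + 1574·3.8 + 10414·2.7 = 66823.
Share for 2: 5981.2/66823 = 0.08951.
n_2 = 300 × 0.08951 = 26.852... → 27.

27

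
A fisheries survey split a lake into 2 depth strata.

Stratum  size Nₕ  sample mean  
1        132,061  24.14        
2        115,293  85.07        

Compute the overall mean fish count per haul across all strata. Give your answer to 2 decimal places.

52.54

N = 247354; weights Wₕ = Nₕ/N = (0.5339, 0.4661).
x̄_st = Σ Wₕ·x̄ₕ = 0.5339·24.14 + 0.4661·85.07 ≈ 52.5398...
→ 52.54.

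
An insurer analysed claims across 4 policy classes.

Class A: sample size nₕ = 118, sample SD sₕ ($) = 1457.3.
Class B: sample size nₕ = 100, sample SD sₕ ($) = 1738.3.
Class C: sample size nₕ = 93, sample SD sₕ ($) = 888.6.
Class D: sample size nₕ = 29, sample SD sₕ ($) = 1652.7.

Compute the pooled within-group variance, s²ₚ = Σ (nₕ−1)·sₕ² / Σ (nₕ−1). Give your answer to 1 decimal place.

2073650.1

A: (118−1)·1457.3² = 117·2123723.29 = 248475624.93
B: (100−1)·1738.3² = 99·3021686.89 = 299147002.11
C: (93−1)·888.6² = 92·789609.96 = 72644116.32
D: (29−1)·1652.7² = 28·2731417.29 = 76479684.12
Numerator = 696746427.48; denominator = Σ(nₕ−1) = 336.
s²ₚ = 696746427.48/336 = 2073650.082... → 2073650.1.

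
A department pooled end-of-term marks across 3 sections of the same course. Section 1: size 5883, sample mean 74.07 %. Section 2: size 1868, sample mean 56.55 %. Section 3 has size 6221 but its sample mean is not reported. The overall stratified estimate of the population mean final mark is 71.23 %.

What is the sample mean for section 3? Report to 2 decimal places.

72.95

Σ Nₕx̄ₕ = N·μ, so 6221·x̄_3 = 13972·71.23 − (5883·74.07 + 1868·56.55).
= 995225.56 − 541389.21 = 453836.35.
x̄_3 = 453836.35 / 6221 = 72.9523... → 72.95.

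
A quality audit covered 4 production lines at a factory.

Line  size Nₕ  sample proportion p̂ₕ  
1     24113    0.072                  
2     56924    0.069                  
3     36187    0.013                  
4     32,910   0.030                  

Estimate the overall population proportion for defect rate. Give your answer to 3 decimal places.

0.047

N = 24113 + 56924 + 36187 + 32910 = 150134.
Overall proportion = Σ (Nₕ/N)·p̂ₕ.
Σ Nₕp̂ₕ = 1736.136 + 3927.756 + 470.431 + 987.3 = 7121.623.
7121.623 / 150134 = 0.04744... → 0.047.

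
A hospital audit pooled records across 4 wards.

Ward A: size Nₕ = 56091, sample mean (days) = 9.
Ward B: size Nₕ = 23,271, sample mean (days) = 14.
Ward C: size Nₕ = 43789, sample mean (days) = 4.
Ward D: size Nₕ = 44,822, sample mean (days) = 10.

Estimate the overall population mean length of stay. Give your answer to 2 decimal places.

8.66

x̄_st = (Σ Nₕx̄ₕ) / (Σ Nₕ) = (56091·9 + 23271·14 + 43789·4 + 44822·10) / 167973
= 1453989 / 167973 = 8.6561... → 8.66.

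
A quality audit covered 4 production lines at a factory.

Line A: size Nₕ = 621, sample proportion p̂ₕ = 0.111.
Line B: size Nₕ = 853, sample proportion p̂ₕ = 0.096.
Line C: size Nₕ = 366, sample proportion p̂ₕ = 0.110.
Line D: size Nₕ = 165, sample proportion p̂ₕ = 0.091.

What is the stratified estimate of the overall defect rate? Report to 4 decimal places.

Wₕ = Nₕ/N with N = 2005: 0.3097, 0.4254, 0.1825, 0.0823.
p̂_st = 0.3097·0.111 + 0.4254·0.096 + 0.1825·0.110 + 0.0823·0.091 ≈ 0.102790... → 0.1028.

0.1028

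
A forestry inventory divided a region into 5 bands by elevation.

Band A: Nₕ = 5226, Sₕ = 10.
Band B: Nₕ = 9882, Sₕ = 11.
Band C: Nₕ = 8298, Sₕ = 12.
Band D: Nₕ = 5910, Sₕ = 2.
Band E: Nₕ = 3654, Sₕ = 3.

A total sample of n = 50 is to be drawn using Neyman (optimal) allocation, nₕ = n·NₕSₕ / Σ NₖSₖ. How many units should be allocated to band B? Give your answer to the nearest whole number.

A: NₕSₕ = 5226·10 = 52260
B: NₕSₕ = 9882·11 = 108702
C: NₕSₕ = 8298·12 = 99576
D: NₕSₕ = 5910·2 = 11820
E: NₕSₕ = 3654·3 = 10962
Σ NₕSₕ = 283320.
n_B = 50·108702/283320 = 19.184... → 19.

19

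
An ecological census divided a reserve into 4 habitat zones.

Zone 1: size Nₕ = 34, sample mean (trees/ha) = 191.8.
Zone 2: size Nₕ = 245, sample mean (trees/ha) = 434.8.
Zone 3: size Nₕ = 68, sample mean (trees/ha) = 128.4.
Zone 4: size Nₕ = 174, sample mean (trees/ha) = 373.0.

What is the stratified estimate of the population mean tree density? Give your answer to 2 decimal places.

358.31

N = 521; weights Wₕ = Nₕ/N = (0.0653, 0.4702, 0.1305, 0.3340).
x̄_st = Σ Wₕ·x̄ₕ = 0.0653·191.8 + 0.4702·434.8 + 0.1305·128.4 + 0.3340·373.0 ≈ 358.3117...
→ 358.31.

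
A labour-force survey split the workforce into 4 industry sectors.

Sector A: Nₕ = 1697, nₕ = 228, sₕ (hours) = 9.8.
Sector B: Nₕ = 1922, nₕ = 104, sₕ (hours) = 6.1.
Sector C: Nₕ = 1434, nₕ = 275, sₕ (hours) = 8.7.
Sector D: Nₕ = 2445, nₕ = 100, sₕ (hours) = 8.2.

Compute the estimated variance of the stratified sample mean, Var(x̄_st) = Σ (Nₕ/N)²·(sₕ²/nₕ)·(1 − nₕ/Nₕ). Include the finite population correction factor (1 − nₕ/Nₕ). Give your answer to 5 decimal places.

N = 7498; Wₕ = Nₕ/N.
sector A: (1697/7498)²·9.8²/228·(1 − 228/1697) = 0.01867799
sector B: (1922/7498)²·6.1²/104·(1 − 104/1922) = 0.02223733
sector C: (1434/7498)²·8.7²/275·(1 − 275/1434) = 0.00813669
sector D: (2445/7498)²·8.2²/100·(1 − 100/2445) = 0.06857385
Sum = 0.11762586 → 0.11763.

0.11763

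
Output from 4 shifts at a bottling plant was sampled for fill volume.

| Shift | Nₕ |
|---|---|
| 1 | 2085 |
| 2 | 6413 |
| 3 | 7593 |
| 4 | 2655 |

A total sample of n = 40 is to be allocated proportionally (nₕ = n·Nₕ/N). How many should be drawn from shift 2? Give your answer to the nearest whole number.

Share of shift 2 = 6413/18746 = 0.34210.
Allocate 40 × 0.34210 = 13.684... → 14.

14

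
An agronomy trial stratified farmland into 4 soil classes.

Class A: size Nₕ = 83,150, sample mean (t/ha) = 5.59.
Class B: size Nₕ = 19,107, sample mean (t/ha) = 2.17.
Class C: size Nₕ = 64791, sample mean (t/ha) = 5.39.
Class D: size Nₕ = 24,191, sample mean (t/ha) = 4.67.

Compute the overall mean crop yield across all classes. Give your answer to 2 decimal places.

N = 191239; weights Wₕ = Nₕ/N = (0.4348, 0.0999, 0.3388, 0.1265).
x̄_st = Σ Wₕ·x̄ₕ = 0.4348·5.59 + 0.0999·2.17 + 0.3388·5.39 + 0.1265·4.67 ≈ 5.0642...
→ 5.06.

5.06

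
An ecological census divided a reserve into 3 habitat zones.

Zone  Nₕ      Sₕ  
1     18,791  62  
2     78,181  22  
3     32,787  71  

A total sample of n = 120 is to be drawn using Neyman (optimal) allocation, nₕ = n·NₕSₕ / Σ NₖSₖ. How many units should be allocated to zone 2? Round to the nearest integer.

1: NₕSₕ = 18791·62 = 1165042
2: NₕSₕ = 78181·22 = 1719982
3: NₕSₕ = 32787·71 = 2327877
Σ NₕSₕ = 5212901.
n_2 = 120·1719982/5212901 = 39.594... → 40.

40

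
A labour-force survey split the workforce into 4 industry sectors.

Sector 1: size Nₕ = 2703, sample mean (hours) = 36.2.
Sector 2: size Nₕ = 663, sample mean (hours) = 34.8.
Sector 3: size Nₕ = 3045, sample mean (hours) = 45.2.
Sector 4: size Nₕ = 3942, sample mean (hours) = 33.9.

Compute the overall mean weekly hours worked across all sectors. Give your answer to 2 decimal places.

37.88

N = 2703 + 663 + 3045 + 3942 = 10353.
Weight each subgroup mean by Nₕ/N and sum.
Σ Nₕx̄ₕ = 2703·36.2 + 663·34.8 + 3045·45.2 + 3942·33.9 = 97848.6 + 23072.4 + 137634 + 133633.8 = 392188.8.
Divide by N: 392188.8 / 10353 = 37.8817... → 37.88.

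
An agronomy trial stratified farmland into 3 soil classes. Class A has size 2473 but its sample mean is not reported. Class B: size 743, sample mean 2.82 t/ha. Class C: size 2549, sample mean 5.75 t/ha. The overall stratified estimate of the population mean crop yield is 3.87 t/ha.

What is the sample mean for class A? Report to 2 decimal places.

Σ Nₕx̄ₕ = N·μ, so 2473·x̄_A = 5765·3.87 − (743·2.82 + 2549·5.75).
= 22310.55 − 16752.01 = 5558.54.
x̄_A = 5558.54 / 2473 = 2.2477... → 2.25.

2.25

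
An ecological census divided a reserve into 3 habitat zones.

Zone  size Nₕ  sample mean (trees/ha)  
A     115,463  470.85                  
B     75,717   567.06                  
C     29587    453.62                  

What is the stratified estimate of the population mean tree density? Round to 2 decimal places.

501.54

N = 115463 + 75717 + 29587 = 220767.
The stratified mean weights each stratum mean by its population share Nₕ/N.
Σ Nₕx̄ₕ = 115463·470.85 + 75717·567.06 + 29587·453.62 = 54365753.55 + 42936082.02 + 13421254.94 = 110723090.51.
Divide by N: 110723090.51 / 220767 = 501.5382... → 501.54.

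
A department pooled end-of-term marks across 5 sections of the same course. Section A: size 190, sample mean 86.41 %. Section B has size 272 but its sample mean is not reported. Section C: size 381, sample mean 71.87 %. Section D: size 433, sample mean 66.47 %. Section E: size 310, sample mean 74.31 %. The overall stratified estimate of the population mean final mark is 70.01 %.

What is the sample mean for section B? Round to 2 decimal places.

N = 190 + 272 + 381 + 433 + 310 = 1586.
Overall total = μ·N = 70.01·1586 = 111035.86.
Subtract the known strata: 190·86.41 + 381·71.87 + 433·66.47 + 310·74.31 = 95617.98.
Remaining total for section B: 111035.86 − 95617.98 = 15417.88.
Divide by its size: 15417.88 / 272 = 56.6834... → 56.68.

56.68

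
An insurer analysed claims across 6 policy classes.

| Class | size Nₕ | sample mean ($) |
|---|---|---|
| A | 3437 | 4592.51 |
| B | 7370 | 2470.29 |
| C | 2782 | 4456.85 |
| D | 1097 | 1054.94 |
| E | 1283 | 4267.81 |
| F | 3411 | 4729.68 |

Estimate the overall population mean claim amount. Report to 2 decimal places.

3568.38

N = 3437 + 7370 + 2782 + 1097 + 1283 + 3411 = 19380.
Weight each subgroup mean by Nₕ/N and sum.
Σ Nₕx̄ₕ = 3437·4592.51 + 7370·2470.29 + 2782·4456.85 + 1097·1054.94 + 1283·4267.81 + 3411·4729.68 = 15784456.87 + 18206037.3 + 12398956.7 + 1157269.18 + 5475600.23 + 16132938.48 = 69155258.76.
Divide by N: 69155258.76 / 19380 = 3568.3828... → 3568.38.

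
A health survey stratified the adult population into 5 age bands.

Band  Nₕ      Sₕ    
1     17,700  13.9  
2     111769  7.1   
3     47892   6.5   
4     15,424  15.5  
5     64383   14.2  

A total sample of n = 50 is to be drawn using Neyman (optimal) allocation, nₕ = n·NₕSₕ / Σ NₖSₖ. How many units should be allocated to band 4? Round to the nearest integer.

5

1: NₕSₕ = 17700·13.9 = 246030
2: NₕSₕ = 111769·7.1 = 793559.9
3: NₕSₕ = 47892·6.5 = 311298
4: NₕSₕ = 15424·15.5 = 239072
5: NₕSₕ = 64383·14.2 = 914238.6
Σ NₕSₕ = 2504198.5.
n_4 = 50·239072/2504198.5 = 4.773... → 5.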